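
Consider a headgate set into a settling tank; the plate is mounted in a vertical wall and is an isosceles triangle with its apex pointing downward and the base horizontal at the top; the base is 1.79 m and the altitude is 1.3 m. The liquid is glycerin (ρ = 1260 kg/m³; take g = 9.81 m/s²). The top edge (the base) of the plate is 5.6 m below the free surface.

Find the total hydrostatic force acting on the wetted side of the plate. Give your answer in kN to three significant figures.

γ = ρg = 1260 × 9.81 / 1000 = 12.3606 kN/m³.
With the apex down, the centroid sits h/3 = 1.3/3 = 0.433333 m below the base (the top edge), so the centroid depth is h_c = 5.6 + 0.433333 = 6.03333 m.
A = ½ × 1.79 × 1.3 = 1.1635 m².
Resultant F = γ·h_c·A = 12.3606 × 6.03333 × 1.1635 = 86.7687 kN.

F ≈ 86.8 kN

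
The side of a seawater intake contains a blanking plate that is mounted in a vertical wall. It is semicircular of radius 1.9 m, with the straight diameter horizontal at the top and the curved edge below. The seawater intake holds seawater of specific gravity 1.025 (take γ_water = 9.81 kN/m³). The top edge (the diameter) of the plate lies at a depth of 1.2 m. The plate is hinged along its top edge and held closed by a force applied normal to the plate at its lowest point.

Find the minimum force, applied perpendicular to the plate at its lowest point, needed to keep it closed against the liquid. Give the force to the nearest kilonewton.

P ≈ 56 kN

γ = 1.025 × 9.81 = 10.05525 kN/m³.
The centroid of a semicircle lies 4r/(3π) = 0.806385 m from the diameter, here below the top edge, so the centroid depth is h_c = 1.2 + 0.806385 = 2.00638 m.
A = πr²/2 = π × 1.9²/2 = 5.67057 m².
Resultant F = γ·h_c·A = 10.05525 × 2.00638 × 5.67057 = 114.402 kN.
I_c = (π/8 − 8/(9π))·r⁴ = 0.109757 × 1.9⁴ = 1.43036 m⁴.
Centre of pressure: y_p = y_c + I_c/(y_c·A) = 2.00638 + 1.43036/(2.00638 × 5.67057) = 2.00638 + 0.12572 = 2.1321 m along the plane.
The resultant acts 0.806385 + 0.12572 = 0.932105 m (along the plate) below the hinge at the top edge, so the moment about the hinge is M = F × 0.932105 = 114.402 × 0.932105 = 106.635 kN·m.
A normal force at the bottom, 1.9 m from the hinge, must supply this moment: P = 106.635/1.9 = 56.1237 kN.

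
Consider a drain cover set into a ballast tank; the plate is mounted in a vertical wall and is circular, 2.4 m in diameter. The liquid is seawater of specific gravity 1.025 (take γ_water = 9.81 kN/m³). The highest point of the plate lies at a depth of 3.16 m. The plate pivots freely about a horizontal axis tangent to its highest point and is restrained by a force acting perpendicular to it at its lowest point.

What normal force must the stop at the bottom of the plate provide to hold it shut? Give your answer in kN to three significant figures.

P ≈ 106 kN

γ = 1.025 × 9.81 = 10.05525 kN/m³.
The centroid is at the centre, 1.2 m below the top of the plate, so the centroid depth is h_c = 3.16 + 1.2 = 4.36 m.
A = π(1.2)² = 4.52389 m².
Resultant F = γ·h_c·A = 10.05525 × 4.36 × 4.52389 = 198.331 kN.
I_c = πr⁴/4 = π × 1.2⁴/4 = 1.6286 m⁴.
Centre of pressure: y_p = y_c + I_c/(y_c·A) = 4.36 + 1.6286/(4.36 × 4.52389) = 4.36 + 0.0825688 = 4.44257 m along the plane.
The resultant acts 1.2 + 0.0825688 = 1.28257 m (along the plate) below the hinge at the top edge, so the moment about the hinge is M = F × 1.28257 = 198.331 × 1.28257 = 254.373 kN·m.
A normal force at the bottom, 2.4 m from the hinge, must supply this moment: P = 254.373/2.4 = 105.989 kN.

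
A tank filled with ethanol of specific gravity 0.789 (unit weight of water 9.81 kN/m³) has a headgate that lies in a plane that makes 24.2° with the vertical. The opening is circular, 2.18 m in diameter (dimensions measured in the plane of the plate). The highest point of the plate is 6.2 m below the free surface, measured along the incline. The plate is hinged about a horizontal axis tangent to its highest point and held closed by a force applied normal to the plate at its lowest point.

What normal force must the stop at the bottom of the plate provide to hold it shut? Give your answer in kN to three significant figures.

γ = 0.789 × 9.81 = 7.74009 kN/m³.
The plate makes 24.2° with the vertical, i.e. θ = 90° − 24.2° = 65.8° to the horizontal. Measuring y along the incline from the free-surface line, vertical depth h = y·sinθ with sinθ = 0.912120.
The centroid is at the centre, 1.09 m below the top of the plate, so y_c = 6.2 + 1.09 = 7.29 m and h_c = 7.29 × 0.912120 = 6.64935 m.
A = π(1.09)² = 3.73253 m².
Resultant F = γ·h_c·A = 7.74009 × 6.64935 × 3.73253 = 192.101 kN.
I_c = πr⁴/4 = π × 1.09⁴/4 = 1.10865 m⁴.
Centre of pressure: y_p = y_c + I_c/(y_c·A) = 7.29 + 1.10865/(7.29 × 3.73253) = 7.29 + 0.040744 = 7.33074 m along the plane.
The resultant acts 1.09 + 0.040744 = 1.13074 m (along the plate) below the hinge at the top edge, so the moment about the hinge is M = F × 1.13074 = 192.101 × 1.13074 = 217.216 kN·m.
A normal force at the bottom, 2.18 m from the hinge, must supply this moment: P = 217.216/2.18 = 99.6404 kN.

P ≈ 99.6 kN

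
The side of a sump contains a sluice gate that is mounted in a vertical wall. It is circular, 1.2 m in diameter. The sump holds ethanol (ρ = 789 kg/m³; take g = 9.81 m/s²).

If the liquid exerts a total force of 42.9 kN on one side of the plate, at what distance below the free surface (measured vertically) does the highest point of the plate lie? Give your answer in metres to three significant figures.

d_top ≈ 4.30 m

γ = ρg = 789 × 9.81 / 1000 = 7.74009 kN/m³.
A = π(0.6)² = 1.13097 m².
From F = γ·h_c·A, the centroid depth is h_c = 42.9/(7.74009 × 1.13097) = 4.90072 m.
The centroid is at the centre, 0.6 m below the top of the plate, so the highest point sits at h_top = 4.90072 − 0.6 = 4.30072 m below the surface.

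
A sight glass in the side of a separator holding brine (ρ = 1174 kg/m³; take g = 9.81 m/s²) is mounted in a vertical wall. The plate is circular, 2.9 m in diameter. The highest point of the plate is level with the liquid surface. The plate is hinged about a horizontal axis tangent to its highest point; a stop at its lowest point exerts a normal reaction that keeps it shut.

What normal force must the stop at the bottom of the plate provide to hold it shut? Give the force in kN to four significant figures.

P ≈ 68.94 kN

γ = ρg = 1174 × 9.81 / 1000 = 11.51694 kN/m³.
The centroid is at the centre, 1.45 m below the top of the plate, so the centroid depth is h_c = 1.45 m.
A = π(1.45)² = 6.6052 m².
Resultant F = γ·h_c·A = 11.51694 × 1.45 × 6.6052 = 110.304 kN.
I_c = πr⁴/4 = π × 1.45⁴/4 = 3.47186 m⁴.
Centre of pressure: y_p = y_c + I_c/(y_c·A) = 1.45 + 3.47186/(1.45 × 6.6052) = 1.45 + 0.3625 = 1.8125 m along the plane.
The resultant acts 1.45 + 0.3625 = 1.8125 m (along the plate) below the hinge at the top edge, so the moment about the hinge is M = F × 1.8125 = 110.304 × 1.8125 = 199.926 kN·m.
A normal force at the bottom, 2.9 m from the hinge, must supply this moment: P = 199.926/2.9 = 68.94 kN.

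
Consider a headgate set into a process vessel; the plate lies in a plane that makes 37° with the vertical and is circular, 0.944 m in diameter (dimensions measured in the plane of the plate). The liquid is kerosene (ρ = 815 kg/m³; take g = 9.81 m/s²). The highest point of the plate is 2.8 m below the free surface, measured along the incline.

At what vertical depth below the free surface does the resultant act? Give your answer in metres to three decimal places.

h_p = 2.627 m

γ = ρg = 815 × 9.81 / 1000 = 7.99515 kN/m³.
The plate makes 37° with the vertical, i.e. θ = 90° − 37° = 53° to the horizontal. Measuring y along the incline from the free-surface line, vertical depth h = y·sinθ with sinθ = 0.798636.
The centroid is at the centre, 0.472 m below the top of the plate, so y_c = 2.8 + 0.472 = 3.272 m and h_c = 3.272 × 0.798636 = 2.61314 m.
A = π(0.472)² = 0.699897 m².
Resultant F = γ·h_c·A = 7.99515 × 2.61314 × 0.699897 = 14.6226 kN.
I_c = πr⁴/4 = π × 0.472⁴/4 = 0.0389814 m⁴.
Centre of pressure: y_p = y_c + I_c/(y_c·A) = 3.272 + 0.0389814/(3.272 × 0.699897) = 3.272 + 0.017022 = 3.28902 m along the plane.
Vertically, h_p = y_p·sinθ = 3.28902 × 0.798636 = 2.62673 m.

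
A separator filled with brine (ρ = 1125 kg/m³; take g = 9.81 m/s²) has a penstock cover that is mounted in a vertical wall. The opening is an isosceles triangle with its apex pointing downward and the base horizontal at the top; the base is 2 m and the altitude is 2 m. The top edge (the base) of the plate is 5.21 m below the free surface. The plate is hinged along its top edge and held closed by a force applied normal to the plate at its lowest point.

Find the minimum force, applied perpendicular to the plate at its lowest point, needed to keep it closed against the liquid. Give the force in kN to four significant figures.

γ = ρg = 1125 × 9.81 / 1000 = 11.03625 kN/m³.
With the apex down, the centroid sits h/3 = 2/3 = 0.666667 m below the base (the top edge), so the centroid depth is h_c = 5.21 + 0.666667 = 5.87667 m.
A = ½ × 2 × 2 = 2 m².
Resultant F = γ·h_c·A = 11.03625 × 5.87667 × 2 = 129.713 kN.
I_c = b·h³/36 = 2 × 2³/36 = 0.444444 m⁴.
Centre of pressure: y_p = y_c + I_c/(y_c·A) = 5.87667 + 0.444444/(5.87667 × 2) = 5.87667 + 0.0378143 = 5.91448 m along the plane.
The resultant acts 0.666667 + 0.0378143 = 0.704481 m (along the plate) below the hinge at the top edge, so the moment about the hinge is M = F × 0.704481 = 129.713 × 0.704481 = 91.3803 kN·m.
A normal force at the bottom, 2 m from the hinge, must supply this moment: P = 91.3803/2 = 45.6902 kN.

P ≈ 45.69 kN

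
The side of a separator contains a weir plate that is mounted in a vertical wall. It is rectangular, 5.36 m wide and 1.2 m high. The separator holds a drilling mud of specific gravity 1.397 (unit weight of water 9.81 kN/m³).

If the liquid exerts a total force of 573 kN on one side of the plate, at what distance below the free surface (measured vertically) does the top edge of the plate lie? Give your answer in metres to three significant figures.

d_top ≈ 5.90 m

γ = 1.397 × 9.81 = 13.70457 kN/m³.
A = 5.36 × 1.2 = 6.432 m².
From F = γ·h_c·A, the centroid depth is h_c = 573/(13.70457 × 6.432) = 6.50045 m.
The centroid lies 1.2/2 = 0.6 m below the top edge, so the top edge sits at h_top = 6.50045 − 0.6 = 5.90045 m below the surface.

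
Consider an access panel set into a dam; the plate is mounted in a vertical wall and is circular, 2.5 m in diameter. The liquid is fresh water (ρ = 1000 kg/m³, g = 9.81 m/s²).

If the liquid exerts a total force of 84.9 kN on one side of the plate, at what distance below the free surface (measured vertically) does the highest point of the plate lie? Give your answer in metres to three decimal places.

γ = ρg = 1000 × 9.81 = 9810 N/m³ = 9.81 kN/m³.
A = π(1.25)² = 4.90874 m².
From F = γ·h_c·A, the centroid depth is h_c = 84.9/(9.81 × 4.90874) = 1.76307 m.
The centroid is at the centre, 1.25 m below the top of the plate, so the highest point sits at h_top = 1.76307 − 1.25 = 0.51307 m below the surface.

d_top ≈ 0.513 m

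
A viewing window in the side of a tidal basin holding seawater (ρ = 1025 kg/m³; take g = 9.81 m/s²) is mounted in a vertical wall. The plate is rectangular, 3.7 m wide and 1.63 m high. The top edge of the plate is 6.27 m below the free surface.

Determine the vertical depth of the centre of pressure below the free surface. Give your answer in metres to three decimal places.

h_p = 7.116 m

γ = ρg = 1025 × 9.81 / 1000 = 10.05525 kN/m³.
The centroid lies 1.63/2 = 0.815 m below the top edge, so the centroid depth is h_c = 6.27 + 0.815 = 7.085 m.
A = 3.7 × 1.63 = 6.031 m².
Resultant F = γ·h_c·A = 10.05525 × 7.085 × 6.031 = 429.657 kN.
I_c = b·h³/12 = 3.7 × 1.63³/12 = 1.33531 m⁴.
Centre of pressure: y_p = y_c + I_c/(y_c·A) = 7.085 + 1.33531/(7.085 × 6.031) = 7.085 + 0.0312502 = 7.11625 m along the plane.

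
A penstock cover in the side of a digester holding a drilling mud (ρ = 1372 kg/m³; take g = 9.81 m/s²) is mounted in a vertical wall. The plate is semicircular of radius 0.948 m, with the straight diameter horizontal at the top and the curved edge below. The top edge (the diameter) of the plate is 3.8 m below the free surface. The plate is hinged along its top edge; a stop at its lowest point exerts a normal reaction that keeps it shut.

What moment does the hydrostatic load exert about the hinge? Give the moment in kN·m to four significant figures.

M ≈ 33.32 kN·m

γ = ρg = 1372 × 9.81 / 1000 = 13.45932 kN/m³.
The centroid of a semicircle lies 4r/(3π) = 0.402344 m from the diameter, here below the top edge, so the centroid depth is h_c = 3.8 + 0.402344 = 4.20234 m.
A = πr²/2 = π × 0.948²/2 = 1.41168 m².
Resultant F = γ·h_c·A = 13.45932 × 4.20234 × 1.41168 = 79.8455 kN.
I_c = (π/8 − 8/(9π))·r⁴ = 0.109757 × 0.948⁴ = 0.0886473 m⁴.
Centre of pressure: y_p = y_c + I_c/(y_c·A) = 4.20234 + 0.0886473/(4.20234 × 1.41168) = 4.20234 + 0.014943 = 4.21728 m along the plane.
The resultant acts 0.402344 + 0.014943 = 0.417287 m (along the plate) below the hinge at the top edge, so the moment about the hinge is M = F × 0.417287 = 79.8455 × 0.417287 = 33.3185 kN·m.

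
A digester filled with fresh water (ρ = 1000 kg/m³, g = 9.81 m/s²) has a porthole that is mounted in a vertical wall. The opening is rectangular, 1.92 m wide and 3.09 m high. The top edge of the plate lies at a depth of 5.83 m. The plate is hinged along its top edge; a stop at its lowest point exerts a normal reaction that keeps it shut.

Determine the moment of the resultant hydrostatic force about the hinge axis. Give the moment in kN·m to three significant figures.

M ≈ 709 kN·m

γ = ρg = 1000 × 9.81 = 9810 N/m³ = 9.81 kN/m³.
The centroid lies 3.09/2 = 1.545 m below the top edge, so the centroid depth is h_c = 5.83 + 1.545 = 7.375 m.
A = 1.92 × 3.09 = 5.9328 m².
Resultant F = γ·h_c·A = 9.81 × 7.375 × 5.9328 = 429.231 kN.
I_c = b·h³/12 = 1.92 × 3.09³/12 = 4.72058 m⁴.
Centre of pressure: y_p = y_c + I_c/(y_c·A) = 7.375 + 4.72058/(7.375 × 5.9328) = 7.375 + 0.107888 = 7.48289 m along the plane.
The resultant acts 1.545 + 0.107888 = 1.65289 m (along the plate) below the hinge at the top edge, so the moment about the hinge is M = F × 1.65289 = 429.231 × 1.65289 = 709.472 kN·m.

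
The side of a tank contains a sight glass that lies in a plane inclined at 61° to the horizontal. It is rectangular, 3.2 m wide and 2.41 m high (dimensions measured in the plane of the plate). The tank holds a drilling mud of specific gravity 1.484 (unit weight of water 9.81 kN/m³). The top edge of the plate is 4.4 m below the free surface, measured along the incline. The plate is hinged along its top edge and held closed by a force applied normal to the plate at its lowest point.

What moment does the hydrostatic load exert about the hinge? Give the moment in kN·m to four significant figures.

M ≈ 710.7 kN·m

γ = 1.484 × 9.81 = 14.55804 kN/m³.
Let θ = 61° be the plate's angle to the horizontal; measure y along the incline from where the plane meets the free surface. Vertical depth h = y·sinθ with sinθ = 0.874620.
The centroid lies 2.41/2 = 1.205 m below the top edge, so y_c = 4.4 + 1.205 = 5.605 m and h_c = 5.605 × 0.874620 = 4.90225 m.
A = 3.2 × 2.41 = 7.712 m².
Resultant F = γ·h_c·A = 14.55804 × 4.90225 × 7.712 = 550.383 kN.
I_c = b·h³/12 = 3.2 × 2.41³/12 = 3.73267 m⁴.
Centre of pressure: y_p = y_c + I_c/(y_c·A) = 5.605 + 3.73267/(5.605 × 7.712) = 5.605 + 0.0863529 = 5.69135 m along the plane.
The resultant acts 1.205 + 0.0863529 = 1.29135 m (along the plate) below the hinge at the top edge, so the moment about the hinge is M = F × 1.29135 = 550.383 × 1.29135 = 710.737 kN·m.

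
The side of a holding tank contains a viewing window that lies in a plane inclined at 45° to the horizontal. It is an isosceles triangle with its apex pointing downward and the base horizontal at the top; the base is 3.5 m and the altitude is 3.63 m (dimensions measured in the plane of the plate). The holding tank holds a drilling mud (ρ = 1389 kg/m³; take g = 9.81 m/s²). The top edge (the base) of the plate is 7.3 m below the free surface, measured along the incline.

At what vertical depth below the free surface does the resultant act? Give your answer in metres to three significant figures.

γ = ρg = 1389 × 9.81 / 1000 = 13.62609 kN/m³.
Let θ = 45° be the plate's angle to the horizontal; measure y along the incline from where the plane meets the free surface. Vertical depth h = y·sinθ with sinθ = 0.707107.
With the apex down, the centroid sits h/3 = 3.63/3 = 1.21 m below the base (the top edge), so y_c = 7.3 + 1.21 = 8.51 m and h_c = 8.51 × 0.707107 = 6.01748 m.
A = ½ × 3.5 × 3.63 = 6.3525 m².
Resultant F = γ·h_c·A = 13.62609 × 6.01748 × 6.3525 = 520.871 kN.
I_c = b·h³/36 = 3.5 × 3.63³/36 = 4.65035 m⁴.
Centre of pressure: y_p = y_c + I_c/(y_c·A) = 8.51 + 4.65035/(8.51 × 6.3525) = 8.51 + 0.0860224 = 8.59602 m along the plane.
Vertically, h_p = y_p·sinθ = 8.59602 × 0.707107 = 6.07831 m.

h_p = 6.08 m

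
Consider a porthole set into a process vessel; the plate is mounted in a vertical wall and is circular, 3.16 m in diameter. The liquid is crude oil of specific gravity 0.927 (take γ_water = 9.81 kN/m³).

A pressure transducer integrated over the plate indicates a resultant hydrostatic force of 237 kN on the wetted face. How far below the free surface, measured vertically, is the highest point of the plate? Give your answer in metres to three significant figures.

γ = 0.927 × 9.81 = 9.09387 kN/m³.
A = π(1.58)² = 7.84267 m².
From F = γ·h_c·A, the centroid depth is h_c = 237/(9.09387 × 7.84267) = 3.32304 m.
The centroid is at the centre, 1.58 m below the top of the plate, so the highest point sits at h_top = 3.32304 − 1.58 = 1.74304 m below the surface.

d_top ≈ 1.74 m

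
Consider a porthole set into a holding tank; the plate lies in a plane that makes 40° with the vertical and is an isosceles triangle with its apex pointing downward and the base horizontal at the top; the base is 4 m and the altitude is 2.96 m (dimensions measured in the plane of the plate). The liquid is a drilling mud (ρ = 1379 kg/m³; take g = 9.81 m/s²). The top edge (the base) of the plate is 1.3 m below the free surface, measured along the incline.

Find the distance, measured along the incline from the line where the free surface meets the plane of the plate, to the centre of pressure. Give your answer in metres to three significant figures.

y_p = 2.50 m

γ = ρg = 1379 × 9.81 / 1000 = 13.52799 kN/m³.
The plate makes 40° with the vertical, i.e. θ = 90° − 40° = 50° to the horizontal. Measuring y along the incline from the free-surface line, vertical depth h = y·sinθ with sinθ = 0.766044.
With the apex down, the centroid sits h/3 = 2.96/3 = 0.986667 m below the base (the top edge), so y_c = 1.3 + 0.986667 = 2.28667 m and h_c = 2.28667 × 0.766044 = 1.75169 m.
A = ½ × 4 × 2.96 = 5.92 m².
Resultant F = γ·h_c·A = 13.52799 × 1.75169 × 5.92 = 140.285 kN.
I_c = b·h³/36 = 4 × 2.96³/36 = 2.88159 m⁴.
Centre of pressure: y_p = y_c + I_c/(y_c·A) = 2.28667 + 2.88159/(2.28667 × 5.92) = 2.28667 + 0.212866 = 2.49954 m along the plane.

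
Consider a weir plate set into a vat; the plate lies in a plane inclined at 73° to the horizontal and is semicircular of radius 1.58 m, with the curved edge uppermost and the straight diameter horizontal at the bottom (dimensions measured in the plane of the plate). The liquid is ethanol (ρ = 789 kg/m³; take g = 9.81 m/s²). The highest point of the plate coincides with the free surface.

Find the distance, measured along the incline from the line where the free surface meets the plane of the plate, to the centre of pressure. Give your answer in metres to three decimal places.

γ = ρg = 789 × 9.81 / 1000 = 7.74009 kN/m³.
Let θ = 73° be the plate's angle to the horizontal; measure y along the incline from where the plane meets the free surface. Vertical depth h = y·sinθ with sinθ = 0.956305.
The centroid lies 4r/(3π) = 0.670573 m above the diameter, so r − 4r/(3π) = 1.58 − 0.670573 = 0.909427 m below the topmost point, so y_c = 0.909427 m and h_c = 0.909427 × 0.956305 = 0.86969 m.
A = πr²/2 = π × 1.58²/2 = 3.92134 m².
Resultant F = γ·h_c·A = 7.74009 × 0.86969 × 3.92134 = 26.3964 kN.
I_c = (π/8 − 8/(9π))·r⁴ = 0.109757 × 1.58⁴ = 0.684007 m⁴.
Centre of pressure: y_p = y_c + I_c/(y_c·A) = 0.909427 + 0.684007/(0.909427 × 3.92134) = 0.909427 + 0.191804 = 1.10123 m along the plane.

y_p = 1.101 m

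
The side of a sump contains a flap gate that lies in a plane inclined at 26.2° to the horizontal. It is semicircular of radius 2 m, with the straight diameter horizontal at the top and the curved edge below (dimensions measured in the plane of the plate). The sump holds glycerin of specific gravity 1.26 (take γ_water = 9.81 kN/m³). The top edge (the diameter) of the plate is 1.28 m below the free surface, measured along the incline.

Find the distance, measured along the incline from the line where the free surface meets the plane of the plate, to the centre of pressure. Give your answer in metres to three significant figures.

γ = 1.26 × 9.81 = 12.3606 kN/m³.
Let θ = 26.2° be the plate's angle to the horizontal; measure y along the incline from where the plane meets the free surface. Vertical depth h = y·sinθ with sinθ = 0.441506.
The centroid of a semicircle lies 4r/(3π) = 0.848826 m from the diameter, here below the top edge, so y_c = 1.28 + 0.848826 = 2.12883 m and h_c = 2.12883 × 0.441506 = 0.939891 m.
A = πr²/2 = π × 2²/2 = 6.28319 m².
Resultant F = γ·h_c·A = 12.3606 × 0.939891 × 6.28319 = 72.9957 kN.
I_c = (π/8 − 8/(9π))·r⁴ = 0.109757 × 2⁴ = 1.75611 m⁴.
Centre of pressure: y_p = y_c + I_c/(y_c·A) = 2.12883 + 1.75611/(2.12883 × 6.28319) = 2.12883 + 0.13129 = 2.26012 m along the plane.

y_p = 2.26 m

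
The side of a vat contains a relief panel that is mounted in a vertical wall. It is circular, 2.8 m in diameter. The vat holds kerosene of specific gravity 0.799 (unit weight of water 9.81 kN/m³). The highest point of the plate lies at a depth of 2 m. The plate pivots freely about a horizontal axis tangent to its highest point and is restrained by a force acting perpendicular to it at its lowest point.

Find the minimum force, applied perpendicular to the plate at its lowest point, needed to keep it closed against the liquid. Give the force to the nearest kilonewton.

P ≈ 90 kN

γ = 0.799 × 9.81 = 7.83819 kN/m³.
The centroid is at the centre, 1.4 m below the top of the plate, so the centroid depth is h_c = 2 + 1.4 = 3.4 m.
A = π(1.4)² = 6.15752 m².
Resultant F = γ·h_c·A = 7.83819 × 3.4 × 6.15752 = 164.097 kN.
I_c = πr⁴/4 = π × 1.4⁴/4 = 3.01719 m⁴.
Centre of pressure: y_p = y_c + I_c/(y_c·A) = 3.4 + 3.01719/(3.4 × 6.15752) = 3.4 + 0.144118 = 3.54412 m along the plane.
The resultant acts 1.4 + 0.144118 = 1.54412 m (along the plate) below the hinge at the top edge, so the moment about the hinge is M = F × 1.54412 = 164.097 × 1.54412 = 253.385 kN·m.
A normal force at the bottom, 2.8 m from the hinge, must supply this moment: P = 253.385/2.8 = 90.4946 kN.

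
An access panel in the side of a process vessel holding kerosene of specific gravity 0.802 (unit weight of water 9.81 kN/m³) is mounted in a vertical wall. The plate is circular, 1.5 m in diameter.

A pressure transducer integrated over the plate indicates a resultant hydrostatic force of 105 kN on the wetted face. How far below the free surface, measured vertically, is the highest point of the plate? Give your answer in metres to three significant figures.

d_top ≈ 6.80 m

γ = 0.802 × 9.81 = 7.86762 kN/m³.
A = π(0.75)² = 1.76715 m².
From F = γ·h_c·A, the centroid depth is h_c = 105/(7.86762 × 1.76715) = 7.55218 m.
The centroid is at the centre, 0.75 m below the top of the plate, so the highest point sits at h_top = 7.55218 − 0.75 = 6.80218 m below the surface.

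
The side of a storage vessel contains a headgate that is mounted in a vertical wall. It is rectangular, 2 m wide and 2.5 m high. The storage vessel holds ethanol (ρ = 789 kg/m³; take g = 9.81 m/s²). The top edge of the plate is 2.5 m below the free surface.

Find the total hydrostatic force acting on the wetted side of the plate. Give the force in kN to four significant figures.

F ≈ 145.1 kN

γ = ρg = 789 × 9.81 / 1000 = 7.74009 kN/m³.
The centroid lies 2.5/2 = 1.25 m below the top edge, so the centroid depth is h_c = 2.5 + 1.25 = 3.75 m.
A = 2 × 2.5 = 5 m².
Resultant F = γ·h_c·A = 7.74009 × 3.75 × 5 = 145.127 kN.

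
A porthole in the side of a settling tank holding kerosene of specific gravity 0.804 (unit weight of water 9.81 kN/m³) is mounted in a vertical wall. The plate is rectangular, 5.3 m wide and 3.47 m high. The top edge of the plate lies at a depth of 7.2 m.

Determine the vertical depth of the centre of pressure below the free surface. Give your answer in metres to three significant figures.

γ = 0.804 × 9.81 = 7.88724 kN/m³.
The centroid lies 3.47/2 = 1.735 m below the top edge, so the centroid depth is h_c = 7.2 + 1.735 = 8.935 m.
A = 5.3 × 3.47 = 18.391 m².
Resultant F = γ·h_c·A = 7.88724 × 8.935 × 18.391 = 1296.06 kN.
I_c = b·h³/12 = 5.3 × 3.47³/12 = 18.4537 m⁴.
Centre of pressure: y_p = y_c + I_c/(y_c·A) = 8.935 + 18.4537/(8.935 × 18.391) = 8.935 + 0.112301 = 9.0473 m along the plane.

h_p = 9.05 m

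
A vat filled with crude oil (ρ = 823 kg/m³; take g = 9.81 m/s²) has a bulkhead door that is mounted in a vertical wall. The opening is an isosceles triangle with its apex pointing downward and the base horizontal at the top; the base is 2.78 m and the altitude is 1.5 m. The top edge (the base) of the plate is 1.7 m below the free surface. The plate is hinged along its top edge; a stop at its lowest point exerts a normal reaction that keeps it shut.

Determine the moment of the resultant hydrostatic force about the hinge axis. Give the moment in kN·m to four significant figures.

M ≈ 20.62 kN·m

γ = ρg = 823 × 9.81 / 1000 = 8.07363 kN/m³.
With the apex down, the centroid sits h/3 = 1.5/3 = 0.5 m below the base (the top edge), so the centroid depth is h_c = 1.7 + 0.5 = 2.2 m.
A = ½ × 2.78 × 1.5 = 2.085 m².
Resultant F = γ·h_c·A = 8.07363 × 2.2 × 2.085 = 37.0337 kN.
I_c = b·h³/36 = 2.78 × 1.5³/36 = 0.260625 m⁴.
Centre of pressure: y_p = y_c + I_c/(y_c·A) = 2.2 + 0.260625/(2.2 × 2.085) = 2.2 + 0.0568182 = 2.25682 m along the plane.
The resultant acts 0.5 + 0.0568182 = 0.556818 m (along the plate) below the hinge at the top edge, so the moment about the hinge is M = F × 0.556818 = 37.0337 × 0.556818 = 20.621 kN·m.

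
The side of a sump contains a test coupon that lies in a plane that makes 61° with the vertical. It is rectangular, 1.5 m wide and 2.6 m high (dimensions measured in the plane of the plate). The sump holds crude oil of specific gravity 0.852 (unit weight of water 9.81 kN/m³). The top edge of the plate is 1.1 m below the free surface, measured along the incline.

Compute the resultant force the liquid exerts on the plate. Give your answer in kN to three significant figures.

F ≈ 37.9 kN

γ = 0.852 × 9.81 = 8.35812 kN/m³.
The plate makes 61° with the vertical, i.e. θ = 90° − 61° = 29° to the horizontal. Measuring y along the incline from the free-surface line, vertical depth h = y·sinθ with sinθ = 0.484810.
The centroid lies 2.6/2 = 1.3 m below the top edge, so y_c = 1.1 + 1.3 = 2.4 m and h_c = 2.4 × 0.484810 = 1.16354 m.
A = 1.5 × 2.6 = 3.9 m².
Resultant F = γ·h_c·A = 8.35812 × 1.16354 × 3.9 = 37.9275 kN.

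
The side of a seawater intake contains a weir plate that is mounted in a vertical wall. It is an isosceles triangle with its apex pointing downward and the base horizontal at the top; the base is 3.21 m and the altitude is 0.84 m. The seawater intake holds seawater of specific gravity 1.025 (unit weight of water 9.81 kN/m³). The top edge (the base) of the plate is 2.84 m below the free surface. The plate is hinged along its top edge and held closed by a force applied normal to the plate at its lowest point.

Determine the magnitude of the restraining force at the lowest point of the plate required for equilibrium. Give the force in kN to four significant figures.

γ = 1.025 × 9.81 = 10.05525 kN/m³.
With the apex down, the centroid sits h/3 = 0.84/3 = 0.28 m below the base (the top edge), so the centroid depth is h_c = 2.84 + 0.28 = 3.12 m.
A = ½ × 3.21 × 0.84 = 1.3482 m².
Resultant F = γ·h_c·A = 10.05525 × 3.12 × 1.3482 = 42.2962 kN.
I_c = b·h³/36 = 3.21 × 0.84³/36 = 0.0528494 m⁴.
Centre of pressure: y_p = y_c + I_c/(y_c·A) = 3.12 + 0.0528494/(3.12 × 1.3482) = 3.12 + 0.0125641 = 3.13256 m along the plane.
The resultant acts 0.28 + 0.0125641 = 0.292564 m (along the plate) below the hinge at the top edge, so the moment about the hinge is M = F × 0.292564 = 42.2962 × 0.292564 = 12.3743 kN·m.
A normal force at the bottom, 0.84 m from the hinge, must supply this moment: P = 12.3743/0.84 = 14.7313 kN.

P ≈ 14.73 kN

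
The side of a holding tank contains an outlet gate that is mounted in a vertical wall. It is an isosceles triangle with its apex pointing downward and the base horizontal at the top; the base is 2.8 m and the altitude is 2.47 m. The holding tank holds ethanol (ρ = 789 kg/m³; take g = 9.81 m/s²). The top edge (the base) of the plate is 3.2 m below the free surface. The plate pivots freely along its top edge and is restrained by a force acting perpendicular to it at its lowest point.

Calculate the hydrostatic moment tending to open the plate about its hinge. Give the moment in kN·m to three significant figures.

γ = ρg = 789 × 9.81 / 1000 = 7.74009 kN/m³.
With the apex down, the centroid sits h/3 = 2.47/3 = 0.823333 m below the base (the top edge), so the centroid depth is h_c = 3.2 + 0.823333 = 4.02333 m.
A = ½ × 2.8 × 2.47 = 3.458 m².
Resultant F = γ·h_c·A = 7.74009 × 4.02333 × 3.458 = 107.685 kN.
I_c = b·h³/36 = 2.8 × 2.47³/36 = 1.17205 m⁴.
Centre of pressure: y_p = y_c + I_c/(y_c·A) = 4.02333 + 1.17205/(4.02333 × 3.458) = 4.02333 + 0.0842433 = 4.10757 m along the plane.
The resultant acts 0.823333 + 0.0842433 = 0.907576 m (along the plate) below the hinge at the top edge, so the moment about the hinge is M = F × 0.907576 = 107.685 × 0.907576 = 97.7323 kN·m.

M ≈ 97.7 kN·m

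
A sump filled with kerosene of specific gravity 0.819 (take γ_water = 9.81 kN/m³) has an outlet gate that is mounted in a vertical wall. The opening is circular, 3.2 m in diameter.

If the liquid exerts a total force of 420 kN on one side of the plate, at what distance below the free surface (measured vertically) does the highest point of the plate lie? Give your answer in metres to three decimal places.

d_top ≈ 4.900 m

γ = 0.819 × 9.81 = 8.03439 kN/m³.
A = π(1.6)² = 8.04248 m².
From F = γ·h_c·A, the centroid depth is h_c = 420/(8.03439 × 8.04248) = 6.4999 m.
The centroid is at the centre, 1.6 m below the top of the plate, so the highest point sits at h_top = 6.4999 − 1.6 = 4.8999 m below the surface.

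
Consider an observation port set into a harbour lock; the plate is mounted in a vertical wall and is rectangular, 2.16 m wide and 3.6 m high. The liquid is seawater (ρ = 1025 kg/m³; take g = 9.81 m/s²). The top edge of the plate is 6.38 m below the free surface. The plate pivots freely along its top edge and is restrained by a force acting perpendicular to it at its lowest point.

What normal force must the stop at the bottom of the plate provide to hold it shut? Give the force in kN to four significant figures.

P ≈ 343.3 kN

γ = ρg = 1025 × 9.81 / 1000 = 10.05525 kN/m³.
The centroid lies 3.6/2 = 1.8 m below the top edge, so the centroid depth is h_c = 6.38 + 1.8 = 8.18 m.
A = 2.16 × 3.6 = 7.776 m².
Resultant F = γ·h_c·A = 10.05525 × 8.18 × 7.776 = 639.591 kN.
I_c = b·h³/12 = 2.16 × 3.6³/12 = 8.39808 m⁴.
Centre of pressure: y_p = y_c + I_c/(y_c·A) = 8.18 + 8.39808/(8.18 × 7.776) = 8.18 + 0.132029 = 8.31203 m along the plane.
The resultant acts 1.8 + 0.132029 = 1.93203 m (along the plate) below the hinge at the top edge, so the moment about the hinge is M = F × 1.93203 = 639.591 × 1.93203 = 1235.71 kN·m.
A normal force at the bottom, 3.6 m from the hinge, must supply this moment: P = 1235.71/3.6 = 343.253 kN.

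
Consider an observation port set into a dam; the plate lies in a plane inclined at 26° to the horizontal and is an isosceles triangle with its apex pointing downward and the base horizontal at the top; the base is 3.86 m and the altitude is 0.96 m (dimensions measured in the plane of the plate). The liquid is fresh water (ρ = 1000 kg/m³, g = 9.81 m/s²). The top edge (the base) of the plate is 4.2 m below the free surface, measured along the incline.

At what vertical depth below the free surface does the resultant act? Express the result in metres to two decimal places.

γ = ρg = 1000 × 9.81 = 9810 N/m³ = 9.81 kN/m³.
Let θ = 26° be the plate's angle to the horizontal; measure y along the incline from where the plane meets the free surface. Vertical depth h = y·sinθ with sinθ = 0.438371.
With the apex down, the centroid sits h/3 = 0.96/3 = 0.32 m below the base (the top edge), so y_c = 4.2 + 0.32 = 4.52 m and h_c = 4.52 × 0.438371 = 1.98144 m.
A = ½ × 3.86 × 0.96 = 1.8528 m².
Resultant F = γ·h_c·A = 9.81 × 1.98144 × 1.8528 = 36.0146 kN.
I_c = b·h³/36 = 3.86 × 0.96³/36 = 0.0948634 m⁴.
Centre of pressure: y_p = y_c + I_c/(y_c·A) = 4.52 + 0.0948634/(4.52 × 1.8528) = 4.52 + 0.0113274 = 4.53133 m along the plane.
Vertically, h_p = y_p·sinθ = 4.53133 × 0.438371 = 1.9864 m.

h_p = 1.99 m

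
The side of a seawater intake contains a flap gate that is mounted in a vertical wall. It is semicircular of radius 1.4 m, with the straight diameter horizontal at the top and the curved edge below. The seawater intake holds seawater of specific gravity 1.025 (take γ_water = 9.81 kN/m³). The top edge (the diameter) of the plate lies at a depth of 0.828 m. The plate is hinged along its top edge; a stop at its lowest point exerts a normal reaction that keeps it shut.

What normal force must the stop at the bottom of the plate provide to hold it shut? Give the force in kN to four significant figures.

P ≈ 21.71 kN

γ = 1.025 × 9.81 = 10.05525 kN/m³.
The centroid of a semicircle lies 4r/(3π) = 0.594178 m from the diameter, here below the top edge, so the centroid depth is h_c = 0.828 + 0.594178 = 1.42218 m.
A = πr²/2 = π × 1.4²/2 = 3.07876 m².
Resultant F = γ·h_c·A = 10.05525 × 1.42218 × 3.07876 = 44.0274 kN.
I_c = (π/8 − 8/(9π))·r⁴ = 0.109757 × 1.4⁴ = 0.421642 m⁴.
Centre of pressure: y_p = y_c + I_c/(y_c·A) = 1.42218 + 0.421642/(1.42218 × 3.07876) = 1.42218 + 0.0962972 = 1.51848 m along the plane.
The resultant acts 0.594178 + 0.0962972 = 0.690475 m (along the plate) below the hinge at the top edge, so the moment about the hinge is M = F × 0.690475 = 44.0274 × 0.690475 = 30.3998 kN·m.
A normal force at the bottom, 1.4 m from the hinge, must supply this moment: P = 30.3998/1.4 = 21.7141 kN.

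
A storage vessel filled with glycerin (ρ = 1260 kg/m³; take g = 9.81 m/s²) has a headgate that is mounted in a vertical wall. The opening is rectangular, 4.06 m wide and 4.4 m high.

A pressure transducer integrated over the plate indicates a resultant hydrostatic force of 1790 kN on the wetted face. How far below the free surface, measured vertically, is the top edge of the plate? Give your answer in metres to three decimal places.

d_top ≈ 5.907 m

γ = ρg = 1260 × 9.81 / 1000 = 12.3606 kN/m³.
A = 4.06 × 4.4 = 17.864 m².
From F = γ·h_c·A, the centroid depth is h_c = 1790/(12.3606 × 17.864) = 8.10653 m.
The centroid lies 4.4/2 = 2.2 m below the top edge, so the top edge sits at h_top = 8.10653 − 2.2 = 5.90653 m below the surface.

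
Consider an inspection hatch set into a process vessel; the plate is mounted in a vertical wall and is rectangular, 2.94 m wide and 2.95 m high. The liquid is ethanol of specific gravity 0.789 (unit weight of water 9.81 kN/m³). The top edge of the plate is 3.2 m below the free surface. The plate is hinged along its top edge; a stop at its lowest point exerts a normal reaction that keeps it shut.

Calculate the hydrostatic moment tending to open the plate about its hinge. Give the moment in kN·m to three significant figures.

M ≈ 512 kN·m

γ = 0.789 × 9.81 = 7.74009 kN/m³.
The centroid lies 2.95/2 = 1.475 m below the top edge, so the centroid depth is h_c = 3.2 + 1.475 = 4.675 m.
A = 2.94 × 2.95 = 8.673 m².
Resultant F = γ·h_c·A = 7.74009 × 4.675 × 8.673 = 313.832 kN.
I_c = b·h³/12 = 2.94 × 2.95³/12 = 6.28973 m⁴.
Centre of pressure: y_p = y_c + I_c/(y_c·A) = 4.675 + 6.28973/(4.675 × 8.673) = 4.675 + 0.155125 = 4.83012 m along the plane.
The resultant acts 1.475 + 0.155125 = 1.63013 m (along the plate) below the hinge at the top edge, so the moment about the hinge is M = F × 1.63013 = 313.832 × 1.63013 = 511.587 kN·m.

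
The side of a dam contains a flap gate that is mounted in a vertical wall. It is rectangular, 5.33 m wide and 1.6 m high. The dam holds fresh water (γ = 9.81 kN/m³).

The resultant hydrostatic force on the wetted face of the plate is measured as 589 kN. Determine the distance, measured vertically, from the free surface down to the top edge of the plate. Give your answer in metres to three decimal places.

d_top ≈ 6.240 m

γ = 9.81 kN/m³.
A = 5.33 × 1.6 = 8.528 m².
From F = γ·h_c·A, the centroid depth is h_c = 589/(9.81 × 8.528) = 7.04043 m.
The centroid lies 1.6/2 = 0.8 m below the top edge, so the top edge sits at h_top = 7.04043 − 0.8 = 6.24043 m below the surface.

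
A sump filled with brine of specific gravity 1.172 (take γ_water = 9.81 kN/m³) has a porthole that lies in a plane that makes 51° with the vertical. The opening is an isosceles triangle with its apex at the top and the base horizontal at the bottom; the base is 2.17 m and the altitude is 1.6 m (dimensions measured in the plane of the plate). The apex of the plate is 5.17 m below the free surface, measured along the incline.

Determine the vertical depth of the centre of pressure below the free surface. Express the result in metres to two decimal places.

h_p = 3.94 m

γ = 1.172 × 9.81 = 11.49732 kN/m³.
The plate makes 51° with the vertical, i.e. θ = 90° − 51° = 39° to the horizontal. Measuring y along the incline from the free-surface line, vertical depth h = y·sinθ with sinθ = 0.629320.
With the apex up, the centroid sits 2h/3 = 2 × 1.6/3 = 1.06667 m below the apex, so y_c = 5.17 + 1.06667 = 6.23667 m and h_c = 6.23667 × 0.629320 = 3.92486 m.
A = ½ × 2.17 × 1.6 = 1.736 m².
Resultant F = γ·h_c·A = 11.49732 × 3.92486 × 1.736 = 78.3376 kN.
I_c = b·h³/36 = 2.17 × 1.6³/36 = 0.246898 m⁴.
Centre of pressure: y_p = y_c + I_c/(y_c·A) = 6.23667 + 0.246898/(6.23667 × 1.736) = 6.23667 + 0.0228042 = 6.25947 m along the plane.
Vertically, h_p = y_p·sinθ = 6.25947 × 0.629320 = 3.93921 m.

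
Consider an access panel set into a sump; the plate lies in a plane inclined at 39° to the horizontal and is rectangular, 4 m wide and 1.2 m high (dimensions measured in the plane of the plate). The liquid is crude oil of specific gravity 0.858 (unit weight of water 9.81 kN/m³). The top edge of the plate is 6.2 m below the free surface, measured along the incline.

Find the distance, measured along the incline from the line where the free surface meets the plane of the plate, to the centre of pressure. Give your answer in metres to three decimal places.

γ = 0.858 × 9.81 = 8.41698 kN/m³.
Let θ = 39° be the plate's angle to the horizontal; measure y along the incline from where the plane meets the free surface. Vertical depth h = y·sinθ with sinθ = 0.629320.
The centroid lies 1.2/2 = 0.6 m below the top edge, so y_c = 6.2 + 0.6 = 6.8 m and h_c = 6.8 × 0.629320 = 4.27938 m.
A = 4 × 1.2 = 4.8 m².
Resultant F = γ·h_c·A = 8.41698 × 4.27938 × 4.8 = 172.893 kN.
I_c = b·h³/12 = 4 × 1.2³/12 = 0.576 m⁴.
Centre of pressure: y_p = y_c + I_c/(y_c·A) = 6.8 + 0.576/(6.8 × 4.8) = 6.8 + 0.0176471 = 6.81765 m along the plane.

y_p = 6.818 m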